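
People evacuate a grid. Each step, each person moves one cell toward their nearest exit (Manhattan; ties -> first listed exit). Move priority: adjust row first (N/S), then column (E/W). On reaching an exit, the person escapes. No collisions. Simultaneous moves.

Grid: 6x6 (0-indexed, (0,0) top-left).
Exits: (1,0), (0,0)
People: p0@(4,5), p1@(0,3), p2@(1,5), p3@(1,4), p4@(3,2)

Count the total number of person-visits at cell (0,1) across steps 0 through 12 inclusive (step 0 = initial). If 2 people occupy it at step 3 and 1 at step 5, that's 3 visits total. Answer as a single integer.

Step 0: p0@(4,5) p1@(0,3) p2@(1,5) p3@(1,4) p4@(3,2) -> at (0,1): 0 [-], cum=0
Step 1: p0@(3,5) p1@(0,2) p2@(1,4) p3@(1,3) p4@(2,2) -> at (0,1): 0 [-], cum=0
Step 2: p0@(2,5) p1@(0,1) p2@(1,3) p3@(1,2) p4@(1,2) -> at (0,1): 1 [p1], cum=1
Step 3: p0@(1,5) p1@ESC p2@(1,2) p3@(1,1) p4@(1,1) -> at (0,1): 0 [-], cum=1
Step 4: p0@(1,4) p1@ESC p2@(1,1) p3@ESC p4@ESC -> at (0,1): 0 [-], cum=1
Step 5: p0@(1,3) p1@ESC p2@ESC p3@ESC p4@ESC -> at (0,1): 0 [-], cum=1
Step 6: p0@(1,2) p1@ESC p2@ESC p3@ESC p4@ESC -> at (0,1): 0 [-], cum=1
Step 7: p0@(1,1) p1@ESC p2@ESC p3@ESC p4@ESC -> at (0,1): 0 [-], cum=1
Step 8: p0@ESC p1@ESC p2@ESC p3@ESC p4@ESC -> at (0,1): 0 [-], cum=1
Total visits = 1

Answer: 1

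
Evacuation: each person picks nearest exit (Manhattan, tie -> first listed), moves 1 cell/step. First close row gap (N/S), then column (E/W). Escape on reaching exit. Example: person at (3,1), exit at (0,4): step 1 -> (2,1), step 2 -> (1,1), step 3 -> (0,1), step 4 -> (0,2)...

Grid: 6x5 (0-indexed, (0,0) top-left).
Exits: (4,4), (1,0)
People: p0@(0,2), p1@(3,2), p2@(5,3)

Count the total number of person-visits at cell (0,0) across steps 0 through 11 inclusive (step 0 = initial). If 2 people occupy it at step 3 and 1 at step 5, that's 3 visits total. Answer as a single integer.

Step 0: p0@(0,2) p1@(3,2) p2@(5,3) -> at (0,0): 0 [-], cum=0
Step 1: p0@(1,2) p1@(4,2) p2@(4,3) -> at (0,0): 0 [-], cum=0
Step 2: p0@(1,1) p1@(4,3) p2@ESC -> at (0,0): 0 [-], cum=0
Step 3: p0@ESC p1@ESC p2@ESC -> at (0,0): 0 [-], cum=0
Total visits = 0

Answer: 0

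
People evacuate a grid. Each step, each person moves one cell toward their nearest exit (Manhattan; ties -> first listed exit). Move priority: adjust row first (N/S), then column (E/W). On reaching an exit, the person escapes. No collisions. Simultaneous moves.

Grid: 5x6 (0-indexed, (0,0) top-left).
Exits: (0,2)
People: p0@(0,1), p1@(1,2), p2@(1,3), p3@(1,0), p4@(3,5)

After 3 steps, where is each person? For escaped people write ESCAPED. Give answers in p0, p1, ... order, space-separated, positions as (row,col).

Step 1: p0:(0,1)->(0,2)->EXIT | p1:(1,2)->(0,2)->EXIT | p2:(1,3)->(0,3) | p3:(1,0)->(0,0) | p4:(3,5)->(2,5)
Step 2: p0:escaped | p1:escaped | p2:(0,3)->(0,2)->EXIT | p3:(0,0)->(0,1) | p4:(2,5)->(1,5)
Step 3: p0:escaped | p1:escaped | p2:escaped | p3:(0,1)->(0,2)->EXIT | p4:(1,5)->(0,5)

ESCAPED ESCAPED ESCAPED ESCAPED (0,5)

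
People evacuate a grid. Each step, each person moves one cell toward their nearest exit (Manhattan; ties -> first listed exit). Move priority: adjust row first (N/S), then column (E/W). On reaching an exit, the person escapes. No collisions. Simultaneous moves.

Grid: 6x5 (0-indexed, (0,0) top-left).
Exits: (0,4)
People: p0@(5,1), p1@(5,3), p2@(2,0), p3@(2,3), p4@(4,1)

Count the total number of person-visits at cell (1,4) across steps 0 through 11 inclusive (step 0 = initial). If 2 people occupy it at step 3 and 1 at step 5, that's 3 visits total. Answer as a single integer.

Answer: 0

Derivation:
Step 0: p0@(5,1) p1@(5,3) p2@(2,0) p3@(2,3) p4@(4,1) -> at (1,4): 0 [-], cum=0
Step 1: p0@(4,1) p1@(4,3) p2@(1,0) p3@(1,3) p4@(3,1) -> at (1,4): 0 [-], cum=0
Step 2: p0@(3,1) p1@(3,3) p2@(0,0) p3@(0,3) p4@(2,1) -> at (1,4): 0 [-], cum=0
Step 3: p0@(2,1) p1@(2,3) p2@(0,1) p3@ESC p4@(1,1) -> at (1,4): 0 [-], cum=0
Step 4: p0@(1,1) p1@(1,3) p2@(0,2) p3@ESC p4@(0,1) -> at (1,4): 0 [-], cum=0
Step 5: p0@(0,1) p1@(0,3) p2@(0,3) p3@ESC p4@(0,2) -> at (1,4): 0 [-], cum=0
Step 6: p0@(0,2) p1@ESC p2@ESC p3@ESC p4@(0,3) -> at (1,4): 0 [-], cum=0
Step 7: p0@(0,3) p1@ESC p2@ESC p3@ESC p4@ESC -> at (1,4): 0 [-], cum=0
Step 8: p0@ESC p1@ESC p2@ESC p3@ESC p4@ESC -> at (1,4): 0 [-], cum=0
Total visits = 0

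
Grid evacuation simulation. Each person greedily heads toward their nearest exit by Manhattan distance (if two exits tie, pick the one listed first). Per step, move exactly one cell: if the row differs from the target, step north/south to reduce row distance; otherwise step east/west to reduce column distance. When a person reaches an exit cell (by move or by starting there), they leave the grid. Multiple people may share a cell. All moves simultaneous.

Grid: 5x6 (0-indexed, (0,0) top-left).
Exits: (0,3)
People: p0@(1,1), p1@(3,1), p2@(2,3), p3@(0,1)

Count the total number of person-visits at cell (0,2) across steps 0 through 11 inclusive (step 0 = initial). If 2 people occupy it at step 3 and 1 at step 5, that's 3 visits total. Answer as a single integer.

Answer: 3

Derivation:
Step 0: p0@(1,1) p1@(3,1) p2@(2,3) p3@(0,1) -> at (0,2): 0 [-], cum=0
Step 1: p0@(0,1) p1@(2,1) p2@(1,3) p3@(0,2) -> at (0,2): 1 [p3], cum=1
Step 2: p0@(0,2) p1@(1,1) p2@ESC p3@ESC -> at (0,2): 1 [p0], cum=2
Step 3: p0@ESC p1@(0,1) p2@ESC p3@ESC -> at (0,2): 0 [-], cum=2
Step 4: p0@ESC p1@(0,2) p2@ESC p3@ESC -> at (0,2): 1 [p1], cum=3
Step 5: p0@ESC p1@ESC p2@ESC p3@ESC -> at (0,2): 0 [-], cum=3
Total visits = 3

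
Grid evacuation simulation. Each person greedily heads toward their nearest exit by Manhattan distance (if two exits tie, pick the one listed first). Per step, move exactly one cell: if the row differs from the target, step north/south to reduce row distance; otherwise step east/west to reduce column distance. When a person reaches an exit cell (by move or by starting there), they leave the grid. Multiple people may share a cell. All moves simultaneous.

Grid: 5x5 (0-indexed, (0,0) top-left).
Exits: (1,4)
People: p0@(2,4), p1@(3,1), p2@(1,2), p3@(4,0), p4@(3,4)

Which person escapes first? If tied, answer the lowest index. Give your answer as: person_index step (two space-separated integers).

Step 1: p0:(2,4)->(1,4)->EXIT | p1:(3,1)->(2,1) | p2:(1,2)->(1,3) | p3:(4,0)->(3,0) | p4:(3,4)->(2,4)
Step 2: p0:escaped | p1:(2,1)->(1,1) | p2:(1,3)->(1,4)->EXIT | p3:(3,0)->(2,0) | p4:(2,4)->(1,4)->EXIT
Step 3: p0:escaped | p1:(1,1)->(1,2) | p2:escaped | p3:(2,0)->(1,0) | p4:escaped
Step 4: p0:escaped | p1:(1,2)->(1,3) | p2:escaped | p3:(1,0)->(1,1) | p4:escaped
Step 5: p0:escaped | p1:(1,3)->(1,4)->EXIT | p2:escaped | p3:(1,1)->(1,2) | p4:escaped
Step 6: p0:escaped | p1:escaped | p2:escaped | p3:(1,2)->(1,3) | p4:escaped
Step 7: p0:escaped | p1:escaped | p2:escaped | p3:(1,3)->(1,4)->EXIT | p4:escaped
Exit steps: [1, 5, 2, 7, 2]
First to escape: p0 at step 1

Answer: 0 1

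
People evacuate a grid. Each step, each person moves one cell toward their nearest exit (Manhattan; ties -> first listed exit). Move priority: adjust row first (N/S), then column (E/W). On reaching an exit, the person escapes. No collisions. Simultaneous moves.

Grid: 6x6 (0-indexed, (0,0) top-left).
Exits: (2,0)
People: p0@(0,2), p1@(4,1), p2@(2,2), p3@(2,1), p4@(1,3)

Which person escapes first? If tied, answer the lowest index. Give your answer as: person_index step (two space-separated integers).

Step 1: p0:(0,2)->(1,2) | p1:(4,1)->(3,1) | p2:(2,2)->(2,1) | p3:(2,1)->(2,0)->EXIT | p4:(1,3)->(2,3)
Step 2: p0:(1,2)->(2,2) | p1:(3,1)->(2,1) | p2:(2,1)->(2,0)->EXIT | p3:escaped | p4:(2,3)->(2,2)
Step 3: p0:(2,2)->(2,1) | p1:(2,1)->(2,0)->EXIT | p2:escaped | p3:escaped | p4:(2,2)->(2,1)
Step 4: p0:(2,1)->(2,0)->EXIT | p1:escaped | p2:escaped | p3:escaped | p4:(2,1)->(2,0)->EXIT
Exit steps: [4, 3, 2, 1, 4]
First to escape: p3 at step 1

Answer: 3 1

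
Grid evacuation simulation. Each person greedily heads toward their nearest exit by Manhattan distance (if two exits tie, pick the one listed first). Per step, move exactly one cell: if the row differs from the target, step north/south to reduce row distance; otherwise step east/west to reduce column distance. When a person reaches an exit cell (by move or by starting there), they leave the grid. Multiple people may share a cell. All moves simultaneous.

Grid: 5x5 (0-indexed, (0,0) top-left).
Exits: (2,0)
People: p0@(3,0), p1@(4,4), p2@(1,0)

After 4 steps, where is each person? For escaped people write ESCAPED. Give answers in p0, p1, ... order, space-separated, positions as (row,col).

Step 1: p0:(3,0)->(2,0)->EXIT | p1:(4,4)->(3,4) | p2:(1,0)->(2,0)->EXIT
Step 2: p0:escaped | p1:(3,4)->(2,4) | p2:escaped
Step 3: p0:escaped | p1:(2,4)->(2,3) | p2:escaped
Step 4: p0:escaped | p1:(2,3)->(2,2) | p2:escaped

ESCAPED (2,2) ESCAPED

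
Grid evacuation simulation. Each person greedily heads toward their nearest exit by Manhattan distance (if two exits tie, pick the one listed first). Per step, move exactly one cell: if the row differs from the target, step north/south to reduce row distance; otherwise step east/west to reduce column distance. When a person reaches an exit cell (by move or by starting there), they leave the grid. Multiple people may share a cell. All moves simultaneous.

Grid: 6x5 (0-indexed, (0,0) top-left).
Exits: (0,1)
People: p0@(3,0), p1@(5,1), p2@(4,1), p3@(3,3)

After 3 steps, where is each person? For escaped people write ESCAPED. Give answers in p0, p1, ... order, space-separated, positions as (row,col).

Step 1: p0:(3,0)->(2,0) | p1:(5,1)->(4,1) | p2:(4,1)->(3,1) | p3:(3,3)->(2,3)
Step 2: p0:(2,0)->(1,0) | p1:(4,1)->(3,1) | p2:(3,1)->(2,1) | p3:(2,3)->(1,3)
Step 3: p0:(1,0)->(0,0) | p1:(3,1)->(2,1) | p2:(2,1)->(1,1) | p3:(1,3)->(0,3)

(0,0) (2,1) (1,1) (0,3)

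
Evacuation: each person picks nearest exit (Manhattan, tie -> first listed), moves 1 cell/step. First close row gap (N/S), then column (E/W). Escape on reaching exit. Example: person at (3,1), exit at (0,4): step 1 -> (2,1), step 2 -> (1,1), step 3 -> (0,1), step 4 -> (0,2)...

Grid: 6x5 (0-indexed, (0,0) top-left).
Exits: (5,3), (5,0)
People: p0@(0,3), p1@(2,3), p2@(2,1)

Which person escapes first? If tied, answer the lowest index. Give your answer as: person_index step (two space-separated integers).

Step 1: p0:(0,3)->(1,3) | p1:(2,3)->(3,3) | p2:(2,1)->(3,1)
Step 2: p0:(1,3)->(2,3) | p1:(3,3)->(4,3) | p2:(3,1)->(4,1)
Step 3: p0:(2,3)->(3,3) | p1:(4,3)->(5,3)->EXIT | p2:(4,1)->(5,1)
Step 4: p0:(3,3)->(4,3) | p1:escaped | p2:(5,1)->(5,0)->EXIT
Step 5: p0:(4,3)->(5,3)->EXIT | p1:escaped | p2:escaped
Exit steps: [5, 3, 4]
First to escape: p1 at step 3

Answer: 1 3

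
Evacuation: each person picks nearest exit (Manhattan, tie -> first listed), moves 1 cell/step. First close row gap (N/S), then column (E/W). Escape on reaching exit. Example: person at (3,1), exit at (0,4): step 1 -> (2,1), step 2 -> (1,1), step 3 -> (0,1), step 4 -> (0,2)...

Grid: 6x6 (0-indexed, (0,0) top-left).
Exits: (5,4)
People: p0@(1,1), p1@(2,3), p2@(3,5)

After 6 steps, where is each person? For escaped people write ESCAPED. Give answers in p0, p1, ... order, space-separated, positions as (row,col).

Step 1: p0:(1,1)->(2,1) | p1:(2,3)->(3,3) | p2:(3,5)->(4,5)
Step 2: p0:(2,1)->(3,1) | p1:(3,3)->(4,3) | p2:(4,5)->(5,5)
Step 3: p0:(3,1)->(4,1) | p1:(4,3)->(5,3) | p2:(5,5)->(5,4)->EXIT
Step 4: p0:(4,1)->(5,1) | p1:(5,3)->(5,4)->EXIT | p2:escaped
Step 5: p0:(5,1)->(5,2) | p1:escaped | p2:escaped
Step 6: p0:(5,2)->(5,3) | p1:escaped | p2:escaped

(5,3) ESCAPED ESCAPED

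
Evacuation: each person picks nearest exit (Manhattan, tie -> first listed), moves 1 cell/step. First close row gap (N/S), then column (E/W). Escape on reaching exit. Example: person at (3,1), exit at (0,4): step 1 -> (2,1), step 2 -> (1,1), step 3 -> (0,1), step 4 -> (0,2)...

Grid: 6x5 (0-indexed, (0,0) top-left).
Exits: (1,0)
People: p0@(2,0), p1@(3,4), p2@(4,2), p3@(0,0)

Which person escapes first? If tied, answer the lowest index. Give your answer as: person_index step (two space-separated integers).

Answer: 0 1

Derivation:
Step 1: p0:(2,0)->(1,0)->EXIT | p1:(3,4)->(2,4) | p2:(4,2)->(3,2) | p3:(0,0)->(1,0)->EXIT
Step 2: p0:escaped | p1:(2,4)->(1,4) | p2:(3,2)->(2,2) | p3:escaped
Step 3: p0:escaped | p1:(1,4)->(1,3) | p2:(2,2)->(1,2) | p3:escaped
Step 4: p0:escaped | p1:(1,3)->(1,2) | p2:(1,2)->(1,1) | p3:escaped
Step 5: p0:escaped | p1:(1,2)->(1,1) | p2:(1,1)->(1,0)->EXIT | p3:escaped
Step 6: p0:escaped | p1:(1,1)->(1,0)->EXIT | p2:escaped | p3:escaped
Exit steps: [1, 6, 5, 1]
First to escape: p0 at step 1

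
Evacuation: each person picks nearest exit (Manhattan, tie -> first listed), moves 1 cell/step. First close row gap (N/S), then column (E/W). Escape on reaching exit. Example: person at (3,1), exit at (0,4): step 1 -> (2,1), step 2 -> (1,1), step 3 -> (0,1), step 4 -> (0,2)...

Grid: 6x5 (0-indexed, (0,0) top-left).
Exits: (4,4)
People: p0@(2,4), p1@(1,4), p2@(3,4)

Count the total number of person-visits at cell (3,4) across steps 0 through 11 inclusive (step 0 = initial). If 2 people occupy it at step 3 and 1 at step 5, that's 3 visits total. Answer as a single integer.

Step 0: p0@(2,4) p1@(1,4) p2@(3,4) -> at (3,4): 1 [p2], cum=1
Step 1: p0@(3,4) p1@(2,4) p2@ESC -> at (3,4): 1 [p0], cum=2
Step 2: p0@ESC p1@(3,4) p2@ESC -> at (3,4): 1 [p1], cum=3
Step 3: p0@ESC p1@ESC p2@ESC -> at (3,4): 0 [-], cum=3
Total visits = 3

Answer: 3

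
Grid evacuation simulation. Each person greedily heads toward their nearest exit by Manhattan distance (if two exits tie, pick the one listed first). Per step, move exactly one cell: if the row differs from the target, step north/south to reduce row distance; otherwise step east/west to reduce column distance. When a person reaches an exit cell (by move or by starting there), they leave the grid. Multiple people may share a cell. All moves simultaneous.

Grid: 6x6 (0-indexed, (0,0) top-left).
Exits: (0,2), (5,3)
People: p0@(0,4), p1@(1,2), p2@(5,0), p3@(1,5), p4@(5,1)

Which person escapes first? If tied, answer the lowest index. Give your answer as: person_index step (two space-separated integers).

Step 1: p0:(0,4)->(0,3) | p1:(1,2)->(0,2)->EXIT | p2:(5,0)->(5,1) | p3:(1,5)->(0,5) | p4:(5,1)->(5,2)
Step 2: p0:(0,3)->(0,2)->EXIT | p1:escaped | p2:(5,1)->(5,2) | p3:(0,5)->(0,4) | p4:(5,2)->(5,3)->EXIT
Step 3: p0:escaped | p1:escaped | p2:(5,2)->(5,3)->EXIT | p3:(0,4)->(0,3) | p4:escaped
Step 4: p0:escaped | p1:escaped | p2:escaped | p3:(0,3)->(0,2)->EXIT | p4:escaped
Exit steps: [2, 1, 3, 4, 2]
First to escape: p1 at step 1

Answer: 1 1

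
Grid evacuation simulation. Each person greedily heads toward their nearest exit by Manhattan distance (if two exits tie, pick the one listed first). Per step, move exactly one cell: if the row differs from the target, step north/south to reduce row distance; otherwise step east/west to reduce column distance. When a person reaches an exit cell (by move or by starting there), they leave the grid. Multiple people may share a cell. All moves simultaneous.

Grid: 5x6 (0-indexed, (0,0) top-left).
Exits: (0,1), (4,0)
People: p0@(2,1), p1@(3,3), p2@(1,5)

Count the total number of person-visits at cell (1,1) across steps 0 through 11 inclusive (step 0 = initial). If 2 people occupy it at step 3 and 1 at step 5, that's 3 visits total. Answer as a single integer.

Answer: 1

Derivation:
Step 0: p0@(2,1) p1@(3,3) p2@(1,5) -> at (1,1): 0 [-], cum=0
Step 1: p0@(1,1) p1@(4,3) p2@(0,5) -> at (1,1): 1 [p0], cum=1
Step 2: p0@ESC p1@(4,2) p2@(0,4) -> at (1,1): 0 [-], cum=1
Step 3: p0@ESC p1@(4,1) p2@(0,3) -> at (1,1): 0 [-], cum=1
Step 4: p0@ESC p1@ESC p2@(0,2) -> at (1,1): 0 [-], cum=1
Step 5: p0@ESC p1@ESC p2@ESC -> at (1,1): 0 [-], cum=1
Total visits = 1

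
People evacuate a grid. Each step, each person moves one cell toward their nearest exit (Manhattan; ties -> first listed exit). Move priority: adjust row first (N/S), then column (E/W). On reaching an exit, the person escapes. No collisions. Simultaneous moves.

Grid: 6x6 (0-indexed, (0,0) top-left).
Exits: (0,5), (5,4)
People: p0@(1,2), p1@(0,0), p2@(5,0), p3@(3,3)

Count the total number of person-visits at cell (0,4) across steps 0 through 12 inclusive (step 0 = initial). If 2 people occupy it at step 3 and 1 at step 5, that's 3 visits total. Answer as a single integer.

Answer: 2

Derivation:
Step 0: p0@(1,2) p1@(0,0) p2@(5,0) p3@(3,3) -> at (0,4): 0 [-], cum=0
Step 1: p0@(0,2) p1@(0,1) p2@(5,1) p3@(4,3) -> at (0,4): 0 [-], cum=0
Step 2: p0@(0,3) p1@(0,2) p2@(5,2) p3@(5,3) -> at (0,4): 0 [-], cum=0
Step 3: p0@(0,4) p1@(0,3) p2@(5,3) p3@ESC -> at (0,4): 1 [p0], cum=1
Step 4: p0@ESC p1@(0,4) p2@ESC p3@ESC -> at (0,4): 1 [p1], cum=2
Step 5: p0@ESC p1@ESC p2@ESC p3@ESC -> at (0,4): 0 [-], cum=2
Total visits = 2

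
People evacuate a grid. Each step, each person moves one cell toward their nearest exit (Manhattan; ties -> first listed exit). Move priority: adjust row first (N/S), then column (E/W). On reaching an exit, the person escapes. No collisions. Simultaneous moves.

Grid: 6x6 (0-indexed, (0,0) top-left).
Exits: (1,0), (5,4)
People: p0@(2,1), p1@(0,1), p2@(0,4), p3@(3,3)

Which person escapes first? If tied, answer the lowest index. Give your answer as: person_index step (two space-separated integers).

Answer: 0 2

Derivation:
Step 1: p0:(2,1)->(1,1) | p1:(0,1)->(1,1) | p2:(0,4)->(1,4) | p3:(3,3)->(4,3)
Step 2: p0:(1,1)->(1,0)->EXIT | p1:(1,1)->(1,0)->EXIT | p2:(1,4)->(1,3) | p3:(4,3)->(5,3)
Step 3: p0:escaped | p1:escaped | p2:(1,3)->(1,2) | p3:(5,3)->(5,4)->EXIT
Step 4: p0:escaped | p1:escaped | p2:(1,2)->(1,1) | p3:escaped
Step 5: p0:escaped | p1:escaped | p2:(1,1)->(1,0)->EXIT | p3:escaped
Exit steps: [2, 2, 5, 3]
First to escape: p0 at step 2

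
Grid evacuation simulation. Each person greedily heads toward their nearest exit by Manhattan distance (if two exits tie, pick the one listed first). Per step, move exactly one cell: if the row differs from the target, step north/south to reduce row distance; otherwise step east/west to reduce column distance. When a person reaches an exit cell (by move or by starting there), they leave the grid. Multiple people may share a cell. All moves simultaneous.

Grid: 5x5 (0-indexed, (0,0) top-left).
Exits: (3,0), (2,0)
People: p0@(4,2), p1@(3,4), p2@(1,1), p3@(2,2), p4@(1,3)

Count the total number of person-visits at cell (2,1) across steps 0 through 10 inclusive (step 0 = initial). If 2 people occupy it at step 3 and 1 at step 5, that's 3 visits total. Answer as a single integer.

Step 0: p0@(4,2) p1@(3,4) p2@(1,1) p3@(2,2) p4@(1,3) -> at (2,1): 0 [-], cum=0
Step 1: p0@(3,2) p1@(3,3) p2@(2,1) p3@(2,1) p4@(2,3) -> at (2,1): 2 [p2,p3], cum=2
Step 2: p0@(3,1) p1@(3,2) p2@ESC p3@ESC p4@(2,2) -> at (2,1): 0 [-], cum=2
Step 3: p0@ESC p1@(3,1) p2@ESC p3@ESC p4@(2,1) -> at (2,1): 1 [p4], cum=3
Step 4: p0@ESC p1@ESC p2@ESC p3@ESC p4@ESC -> at (2,1): 0 [-], cum=3
Total visits = 3

Answer: 3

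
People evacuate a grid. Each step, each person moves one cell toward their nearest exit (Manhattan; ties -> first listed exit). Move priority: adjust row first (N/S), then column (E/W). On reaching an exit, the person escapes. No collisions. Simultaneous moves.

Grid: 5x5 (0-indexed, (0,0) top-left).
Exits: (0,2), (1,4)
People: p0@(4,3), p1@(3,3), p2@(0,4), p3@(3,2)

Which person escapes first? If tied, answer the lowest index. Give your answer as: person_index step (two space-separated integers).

Step 1: p0:(4,3)->(3,3) | p1:(3,3)->(2,3) | p2:(0,4)->(1,4)->EXIT | p3:(3,2)->(2,2)
Step 2: p0:(3,3)->(2,3) | p1:(2,3)->(1,3) | p2:escaped | p3:(2,2)->(1,2)
Step 3: p0:(2,3)->(1,3) | p1:(1,3)->(1,4)->EXIT | p2:escaped | p3:(1,2)->(0,2)->EXIT
Step 4: p0:(1,3)->(1,4)->EXIT | p1:escaped | p2:escaped | p3:escaped
Exit steps: [4, 3, 1, 3]
First to escape: p2 at step 1

Answer: 2 1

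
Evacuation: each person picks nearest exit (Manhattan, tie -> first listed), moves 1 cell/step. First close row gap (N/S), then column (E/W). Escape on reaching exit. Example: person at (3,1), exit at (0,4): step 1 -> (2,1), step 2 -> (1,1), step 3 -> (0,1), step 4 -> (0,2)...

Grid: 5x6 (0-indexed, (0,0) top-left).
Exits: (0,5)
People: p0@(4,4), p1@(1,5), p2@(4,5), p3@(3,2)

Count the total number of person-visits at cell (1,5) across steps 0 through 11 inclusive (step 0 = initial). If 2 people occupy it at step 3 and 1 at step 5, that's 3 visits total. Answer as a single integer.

Step 0: p0@(4,4) p1@(1,5) p2@(4,5) p3@(3,2) -> at (1,5): 1 [p1], cum=1
Step 1: p0@(3,4) p1@ESC p2@(3,5) p3@(2,2) -> at (1,5): 0 [-], cum=1
Step 2: p0@(2,4) p1@ESC p2@(2,5) p3@(1,2) -> at (1,5): 0 [-], cum=1
Step 3: p0@(1,4) p1@ESC p2@(1,5) p3@(0,2) -> at (1,5): 1 [p2], cum=2
Step 4: p0@(0,4) p1@ESC p2@ESC p3@(0,3) -> at (1,5): 0 [-], cum=2
Step 5: p0@ESC p1@ESC p2@ESC p3@(0,4) -> at (1,5): 0 [-], cum=2
Step 6: p0@ESC p1@ESC p2@ESC p3@ESC -> at (1,5): 0 [-], cum=2
Total visits = 2

Answer: 2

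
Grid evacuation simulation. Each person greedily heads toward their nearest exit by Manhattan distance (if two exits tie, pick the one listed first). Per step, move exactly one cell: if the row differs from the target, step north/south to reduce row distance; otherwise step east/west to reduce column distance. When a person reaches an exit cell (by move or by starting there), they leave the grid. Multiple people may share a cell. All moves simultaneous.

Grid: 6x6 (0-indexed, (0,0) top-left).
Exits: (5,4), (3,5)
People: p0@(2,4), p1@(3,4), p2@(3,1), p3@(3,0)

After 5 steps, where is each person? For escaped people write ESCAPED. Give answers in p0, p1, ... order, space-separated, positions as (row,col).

Step 1: p0:(2,4)->(3,4) | p1:(3,4)->(3,5)->EXIT | p2:(3,1)->(3,2) | p3:(3,0)->(3,1)
Step 2: p0:(3,4)->(3,5)->EXIT | p1:escaped | p2:(3,2)->(3,3) | p3:(3,1)->(3,2)
Step 3: p0:escaped | p1:escaped | p2:(3,3)->(3,4) | p3:(3,2)->(3,3)
Step 4: p0:escaped | p1:escaped | p2:(3,4)->(3,5)->EXIT | p3:(3,3)->(3,4)
Step 5: p0:escaped | p1:escaped | p2:escaped | p3:(3,4)->(3,5)->EXIT

ESCAPED ESCAPED ESCAPED ESCAPED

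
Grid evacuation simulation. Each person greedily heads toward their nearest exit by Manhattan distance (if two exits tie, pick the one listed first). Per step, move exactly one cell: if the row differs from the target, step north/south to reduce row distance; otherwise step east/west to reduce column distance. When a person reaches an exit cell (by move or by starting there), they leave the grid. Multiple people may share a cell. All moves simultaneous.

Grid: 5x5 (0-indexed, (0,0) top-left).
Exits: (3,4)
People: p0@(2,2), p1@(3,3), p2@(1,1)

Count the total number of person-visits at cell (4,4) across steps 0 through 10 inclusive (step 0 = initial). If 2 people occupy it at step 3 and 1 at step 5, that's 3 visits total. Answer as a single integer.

Step 0: p0@(2,2) p1@(3,3) p2@(1,1) -> at (4,4): 0 [-], cum=0
Step 1: p0@(3,2) p1@ESC p2@(2,1) -> at (4,4): 0 [-], cum=0
Step 2: p0@(3,3) p1@ESC p2@(3,1) -> at (4,4): 0 [-], cum=0
Step 3: p0@ESC p1@ESC p2@(3,2) -> at (4,4): 0 [-], cum=0
Step 4: p0@ESC p1@ESC p2@(3,3) -> at (4,4): 0 [-], cum=0
Step 5: p0@ESC p1@ESC p2@ESC -> at (4,4): 0 [-], cum=0
Total visits = 0

Answer: 0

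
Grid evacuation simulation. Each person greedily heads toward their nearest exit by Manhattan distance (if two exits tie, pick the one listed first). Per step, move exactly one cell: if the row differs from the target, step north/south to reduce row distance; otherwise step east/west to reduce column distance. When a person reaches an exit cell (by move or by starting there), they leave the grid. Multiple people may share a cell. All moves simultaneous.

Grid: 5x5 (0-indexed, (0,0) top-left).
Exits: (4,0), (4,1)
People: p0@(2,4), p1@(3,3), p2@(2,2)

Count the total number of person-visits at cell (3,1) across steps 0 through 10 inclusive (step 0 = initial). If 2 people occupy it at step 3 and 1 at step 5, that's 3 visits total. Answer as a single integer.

Step 0: p0@(2,4) p1@(3,3) p2@(2,2) -> at (3,1): 0 [-], cum=0
Step 1: p0@(3,4) p1@(4,3) p2@(3,2) -> at (3,1): 0 [-], cum=0
Step 2: p0@(4,4) p1@(4,2) p2@(4,2) -> at (3,1): 0 [-], cum=0
Step 3: p0@(4,3) p1@ESC p2@ESC -> at (3,1): 0 [-], cum=0
Step 4: p0@(4,2) p1@ESC p2@ESC -> at (3,1): 0 [-], cum=0
Step 5: p0@ESC p1@ESC p2@ESC -> at (3,1): 0 [-], cum=0
Total visits = 0

Answer: 0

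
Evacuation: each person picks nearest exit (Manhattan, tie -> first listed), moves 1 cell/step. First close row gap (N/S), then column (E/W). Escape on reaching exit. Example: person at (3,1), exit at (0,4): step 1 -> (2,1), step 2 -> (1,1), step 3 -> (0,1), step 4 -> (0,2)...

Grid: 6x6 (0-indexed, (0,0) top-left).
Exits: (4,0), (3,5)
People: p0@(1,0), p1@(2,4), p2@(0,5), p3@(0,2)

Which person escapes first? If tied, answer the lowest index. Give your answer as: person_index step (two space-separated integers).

Answer: 1 2

Derivation:
Step 1: p0:(1,0)->(2,0) | p1:(2,4)->(3,4) | p2:(0,5)->(1,5) | p3:(0,2)->(1,2)
Step 2: p0:(2,0)->(3,0) | p1:(3,4)->(3,5)->EXIT | p2:(1,5)->(2,5) | p3:(1,2)->(2,2)
Step 3: p0:(3,0)->(4,0)->EXIT | p1:escaped | p2:(2,5)->(3,5)->EXIT | p3:(2,2)->(3,2)
Step 4: p0:escaped | p1:escaped | p2:escaped | p3:(3,2)->(4,2)
Step 5: p0:escaped | p1:escaped | p2:escaped | p3:(4,2)->(4,1)
Step 6: p0:escaped | p1:escaped | p2:escaped | p3:(4,1)->(4,0)->EXIT
Exit steps: [3, 2, 3, 6]
First to escape: p1 at step 2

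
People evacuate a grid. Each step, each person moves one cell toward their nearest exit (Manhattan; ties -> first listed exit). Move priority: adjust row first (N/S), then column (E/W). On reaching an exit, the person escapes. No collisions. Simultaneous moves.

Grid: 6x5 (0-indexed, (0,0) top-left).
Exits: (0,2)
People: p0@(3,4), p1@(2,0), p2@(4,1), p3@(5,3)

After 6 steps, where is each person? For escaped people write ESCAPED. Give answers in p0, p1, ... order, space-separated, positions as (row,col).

Step 1: p0:(3,4)->(2,4) | p1:(2,0)->(1,0) | p2:(4,1)->(3,1) | p3:(5,3)->(4,3)
Step 2: p0:(2,4)->(1,4) | p1:(1,0)->(0,0) | p2:(3,1)->(2,1) | p3:(4,3)->(3,3)
Step 3: p0:(1,4)->(0,4) | p1:(0,0)->(0,1) | p2:(2,1)->(1,1) | p3:(3,3)->(2,3)
Step 4: p0:(0,4)->(0,3) | p1:(0,1)->(0,2)->EXIT | p2:(1,1)->(0,1) | p3:(2,3)->(1,3)
Step 5: p0:(0,3)->(0,2)->EXIT | p1:escaped | p2:(0,1)->(0,2)->EXIT | p3:(1,3)->(0,3)
Step 6: p0:escaped | p1:escaped | p2:escaped | p3:(0,3)->(0,2)->EXIT

ESCAPED ESCAPED ESCAPED ESCAPED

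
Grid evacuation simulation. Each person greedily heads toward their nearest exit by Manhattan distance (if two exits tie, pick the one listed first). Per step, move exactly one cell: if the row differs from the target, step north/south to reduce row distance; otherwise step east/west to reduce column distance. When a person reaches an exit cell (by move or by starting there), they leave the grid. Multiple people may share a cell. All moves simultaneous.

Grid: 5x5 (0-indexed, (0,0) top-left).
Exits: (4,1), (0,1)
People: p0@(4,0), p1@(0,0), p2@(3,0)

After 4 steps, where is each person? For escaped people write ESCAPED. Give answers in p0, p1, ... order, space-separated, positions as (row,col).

Step 1: p0:(4,0)->(4,1)->EXIT | p1:(0,0)->(0,1)->EXIT | p2:(3,0)->(4,0)
Step 2: p0:escaped | p1:escaped | p2:(4,0)->(4,1)->EXIT

ESCAPED ESCAPED ESCAPED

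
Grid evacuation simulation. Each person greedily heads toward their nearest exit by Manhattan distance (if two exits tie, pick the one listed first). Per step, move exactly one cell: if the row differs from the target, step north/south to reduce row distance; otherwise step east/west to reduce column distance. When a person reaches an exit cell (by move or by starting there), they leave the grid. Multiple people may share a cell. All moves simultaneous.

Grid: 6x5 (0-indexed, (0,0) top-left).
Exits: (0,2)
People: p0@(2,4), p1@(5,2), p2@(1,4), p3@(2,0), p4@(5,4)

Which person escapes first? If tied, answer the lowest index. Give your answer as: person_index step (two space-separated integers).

Answer: 2 3

Derivation:
Step 1: p0:(2,4)->(1,4) | p1:(5,2)->(4,2) | p2:(1,4)->(0,4) | p3:(2,0)->(1,0) | p4:(5,4)->(4,4)
Step 2: p0:(1,4)->(0,4) | p1:(4,2)->(3,2) | p2:(0,4)->(0,3) | p3:(1,0)->(0,0) | p4:(4,4)->(3,4)
Step 3: p0:(0,4)->(0,3) | p1:(3,2)->(2,2) | p2:(0,3)->(0,2)->EXIT | p3:(0,0)->(0,1) | p4:(3,4)->(2,4)
Step 4: p0:(0,3)->(0,2)->EXIT | p1:(2,2)->(1,2) | p2:escaped | p3:(0,1)->(0,2)->EXIT | p4:(2,4)->(1,4)
Step 5: p0:escaped | p1:(1,2)->(0,2)->EXIT | p2:escaped | p3:escaped | p4:(1,4)->(0,4)
Step 6: p0:escaped | p1:escaped | p2:escaped | p3:escaped | p4:(0,4)->(0,3)
Step 7: p0:escaped | p1:escaped | p2:escaped | p3:escaped | p4:(0,3)->(0,2)->EXIT
Exit steps: [4, 5, 3, 4, 7]
First to escape: p2 at step 3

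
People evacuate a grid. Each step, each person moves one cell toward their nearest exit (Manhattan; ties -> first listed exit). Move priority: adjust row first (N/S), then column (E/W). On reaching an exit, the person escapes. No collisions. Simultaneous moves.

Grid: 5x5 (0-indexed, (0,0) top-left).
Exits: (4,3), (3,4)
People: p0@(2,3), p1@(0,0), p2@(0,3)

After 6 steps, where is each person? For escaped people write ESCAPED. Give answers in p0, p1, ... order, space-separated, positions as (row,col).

Step 1: p0:(2,3)->(3,3) | p1:(0,0)->(1,0) | p2:(0,3)->(1,3)
Step 2: p0:(3,3)->(4,3)->EXIT | p1:(1,0)->(2,0) | p2:(1,3)->(2,3)
Step 3: p0:escaped | p1:(2,0)->(3,0) | p2:(2,3)->(3,3)
Step 4: p0:escaped | p1:(3,0)->(4,0) | p2:(3,3)->(4,3)->EXIT
Step 5: p0:escaped | p1:(4,0)->(4,1) | p2:escaped
Step 6: p0:escaped | p1:(4,1)->(4,2) | p2:escaped

ESCAPED (4,2) ESCAPED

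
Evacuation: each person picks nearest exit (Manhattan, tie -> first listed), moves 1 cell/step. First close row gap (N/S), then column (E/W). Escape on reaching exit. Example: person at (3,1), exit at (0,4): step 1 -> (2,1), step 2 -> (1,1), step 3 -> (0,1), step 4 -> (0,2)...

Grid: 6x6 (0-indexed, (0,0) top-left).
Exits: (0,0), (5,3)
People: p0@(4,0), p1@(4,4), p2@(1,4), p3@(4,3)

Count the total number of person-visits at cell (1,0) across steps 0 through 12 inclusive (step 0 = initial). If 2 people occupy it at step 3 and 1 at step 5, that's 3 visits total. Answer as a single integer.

Answer: 1

Derivation:
Step 0: p0@(4,0) p1@(4,4) p2@(1,4) p3@(4,3) -> at (1,0): 0 [-], cum=0
Step 1: p0@(3,0) p1@(5,4) p2@(0,4) p3@ESC -> at (1,0): 0 [-], cum=0
Step 2: p0@(2,0) p1@ESC p2@(0,3) p3@ESC -> at (1,0): 0 [-], cum=0
Step 3: p0@(1,0) p1@ESC p2@(0,2) p3@ESC -> at (1,0): 1 [p0], cum=1
Step 4: p0@ESC p1@ESC p2@(0,1) p3@ESC -> at (1,0): 0 [-], cum=1
Step 5: p0@ESC p1@ESC p2@ESC p3@ESC -> at (1,0): 0 [-], cum=1
Total visits = 1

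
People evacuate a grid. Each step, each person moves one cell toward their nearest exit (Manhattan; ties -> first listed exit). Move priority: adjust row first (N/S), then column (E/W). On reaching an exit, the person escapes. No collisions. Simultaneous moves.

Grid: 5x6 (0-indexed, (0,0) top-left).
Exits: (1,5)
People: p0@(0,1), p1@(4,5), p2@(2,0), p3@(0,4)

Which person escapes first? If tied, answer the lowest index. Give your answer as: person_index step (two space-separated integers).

Answer: 3 2

Derivation:
Step 1: p0:(0,1)->(1,1) | p1:(4,5)->(3,5) | p2:(2,0)->(1,0) | p3:(0,4)->(1,4)
Step 2: p0:(1,1)->(1,2) | p1:(3,5)->(2,5) | p2:(1,0)->(1,1) | p3:(1,4)->(1,5)->EXIT
Step 3: p0:(1,2)->(1,3) | p1:(2,5)->(1,5)->EXIT | p2:(1,1)->(1,2) | p3:escaped
Step 4: p0:(1,3)->(1,4) | p1:escaped | p2:(1,2)->(1,3) | p3:escaped
Step 5: p0:(1,4)->(1,5)->EXIT | p1:escaped | p2:(1,3)->(1,4) | p3:escaped
Step 6: p0:escaped | p1:escaped | p2:(1,4)->(1,5)->EXIT | p3:escaped
Exit steps: [5, 3, 6, 2]
First to escape: p3 at step 2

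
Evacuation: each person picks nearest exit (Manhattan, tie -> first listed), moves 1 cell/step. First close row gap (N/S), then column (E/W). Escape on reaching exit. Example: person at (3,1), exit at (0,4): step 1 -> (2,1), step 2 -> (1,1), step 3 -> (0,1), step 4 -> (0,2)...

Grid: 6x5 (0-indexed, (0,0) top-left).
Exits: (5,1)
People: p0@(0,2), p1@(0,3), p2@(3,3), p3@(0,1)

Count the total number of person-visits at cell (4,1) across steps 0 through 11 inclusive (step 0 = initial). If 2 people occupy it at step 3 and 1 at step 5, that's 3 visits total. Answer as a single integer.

Step 0: p0@(0,2) p1@(0,3) p2@(3,3) p3@(0,1) -> at (4,1): 0 [-], cum=0
Step 1: p0@(1,2) p1@(1,3) p2@(4,3) p3@(1,1) -> at (4,1): 0 [-], cum=0
Step 2: p0@(2,2) p1@(2,3) p2@(5,3) p3@(2,1) -> at (4,1): 0 [-], cum=0
Step 3: p0@(3,2) p1@(3,3) p2@(5,2) p3@(3,1) -> at (4,1): 0 [-], cum=0
Step 4: p0@(4,2) p1@(4,3) p2@ESC p3@(4,1) -> at (4,1): 1 [p3], cum=1
Step 5: p0@(5,2) p1@(5,3) p2@ESC p3@ESC -> at (4,1): 0 [-], cum=1
Step 6: p0@ESC p1@(5,2) p2@ESC p3@ESC -> at (4,1): 0 [-], cum=1
Step 7: p0@ESC p1@ESC p2@ESC p3@ESC -> at (4,1): 0 [-], cum=1
Total visits = 1

Answer: 1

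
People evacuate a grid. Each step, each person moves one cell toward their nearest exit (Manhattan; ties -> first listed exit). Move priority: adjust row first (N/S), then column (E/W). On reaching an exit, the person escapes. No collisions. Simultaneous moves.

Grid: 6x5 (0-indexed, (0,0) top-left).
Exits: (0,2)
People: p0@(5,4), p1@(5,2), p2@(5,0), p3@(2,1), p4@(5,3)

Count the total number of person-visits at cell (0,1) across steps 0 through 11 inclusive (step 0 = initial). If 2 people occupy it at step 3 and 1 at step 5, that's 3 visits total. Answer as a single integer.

Answer: 2

Derivation:
Step 0: p0@(5,4) p1@(5,2) p2@(5,0) p3@(2,1) p4@(5,3) -> at (0,1): 0 [-], cum=0
Step 1: p0@(4,4) p1@(4,2) p2@(4,0) p3@(1,1) p4@(4,3) -> at (0,1): 0 [-], cum=0
Step 2: p0@(3,4) p1@(3,2) p2@(3,0) p3@(0,1) p4@(3,3) -> at (0,1): 1 [p3], cum=1
Step 3: p0@(2,4) p1@(2,2) p2@(2,0) p3@ESC p4@(2,3) -> at (0,1): 0 [-], cum=1
Step 4: p0@(1,4) p1@(1,2) p2@(1,0) p3@ESC p4@(1,3) -> at (0,1): 0 [-], cum=1
Step 5: p0@(0,4) p1@ESC p2@(0,0) p3@ESC p4@(0,3) -> at (0,1): 0 [-], cum=1
Step 6: p0@(0,3) p1@ESC p2@(0,1) p3@ESC p4@ESC -> at (0,1): 1 [p2], cum=2
Step 7: p0@ESC p1@ESC p2@ESC p3@ESC p4@ESC -> at (0,1): 0 [-], cum=2
Total visits = 2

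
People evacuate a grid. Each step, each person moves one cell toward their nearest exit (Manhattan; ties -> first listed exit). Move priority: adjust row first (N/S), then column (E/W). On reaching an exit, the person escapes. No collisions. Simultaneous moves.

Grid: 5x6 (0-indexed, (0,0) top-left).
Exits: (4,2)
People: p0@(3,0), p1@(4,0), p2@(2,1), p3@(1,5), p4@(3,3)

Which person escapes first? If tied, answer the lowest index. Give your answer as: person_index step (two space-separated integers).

Answer: 1 2

Derivation:
Step 1: p0:(3,0)->(4,0) | p1:(4,0)->(4,1) | p2:(2,1)->(3,1) | p3:(1,5)->(2,5) | p4:(3,3)->(4,3)
Step 2: p0:(4,0)->(4,1) | p1:(4,1)->(4,2)->EXIT | p2:(3,1)->(4,1) | p3:(2,5)->(3,5) | p4:(4,3)->(4,2)->EXIT
Step 3: p0:(4,1)->(4,2)->EXIT | p1:escaped | p2:(4,1)->(4,2)->EXIT | p3:(3,5)->(4,5) | p4:escaped
Step 4: p0:escaped | p1:escaped | p2:escaped | p3:(4,5)->(4,4) | p4:escaped
Step 5: p0:escaped | p1:escaped | p2:escaped | p3:(4,4)->(4,3) | p4:escaped
Step 6: p0:escaped | p1:escaped | p2:escaped | p3:(4,3)->(4,2)->EXIT | p4:escaped
Exit steps: [3, 2, 3, 6, 2]
First to escape: p1 at step 2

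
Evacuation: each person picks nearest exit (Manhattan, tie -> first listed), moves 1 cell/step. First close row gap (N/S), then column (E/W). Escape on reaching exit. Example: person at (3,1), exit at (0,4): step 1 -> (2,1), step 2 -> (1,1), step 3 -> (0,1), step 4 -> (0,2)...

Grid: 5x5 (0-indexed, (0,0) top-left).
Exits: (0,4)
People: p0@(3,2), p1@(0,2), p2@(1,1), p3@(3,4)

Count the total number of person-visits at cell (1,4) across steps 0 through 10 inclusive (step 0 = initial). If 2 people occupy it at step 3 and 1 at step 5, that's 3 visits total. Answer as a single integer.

Step 0: p0@(3,2) p1@(0,2) p2@(1,1) p3@(3,4) -> at (1,4): 0 [-], cum=0
Step 1: p0@(2,2) p1@(0,3) p2@(0,1) p3@(2,4) -> at (1,4): 0 [-], cum=0
Step 2: p0@(1,2) p1@ESC p2@(0,2) p3@(1,4) -> at (1,4): 1 [p3], cum=1
Step 3: p0@(0,2) p1@ESC p2@(0,3) p3@ESC -> at (1,4): 0 [-], cum=1
Step 4: p0@(0,3) p1@ESC p2@ESC p3@ESC -> at (1,4): 0 [-], cum=1
Step 5: p0@ESC p1@ESC p2@ESC p3@ESC -> at (1,4): 0 [-], cum=1
Total visits = 1

Answer: 1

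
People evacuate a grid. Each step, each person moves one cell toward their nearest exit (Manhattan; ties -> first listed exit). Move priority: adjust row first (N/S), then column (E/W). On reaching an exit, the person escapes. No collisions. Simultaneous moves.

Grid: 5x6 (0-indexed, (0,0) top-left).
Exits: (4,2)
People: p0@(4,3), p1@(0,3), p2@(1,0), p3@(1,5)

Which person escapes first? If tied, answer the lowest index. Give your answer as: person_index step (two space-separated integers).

Step 1: p0:(4,3)->(4,2)->EXIT | p1:(0,3)->(1,3) | p2:(1,0)->(2,0) | p3:(1,5)->(2,5)
Step 2: p0:escaped | p1:(1,3)->(2,3) | p2:(2,0)->(3,0) | p3:(2,5)->(3,5)
Step 3: p0:escaped | p1:(2,3)->(3,3) | p2:(3,0)->(4,0) | p3:(3,5)->(4,5)
Step 4: p0:escaped | p1:(3,3)->(4,3) | p2:(4,0)->(4,1) | p3:(4,5)->(4,4)
Step 5: p0:escaped | p1:(4,3)->(4,2)->EXIT | p2:(4,1)->(4,2)->EXIT | p3:(4,4)->(4,3)
Step 6: p0:escaped | p1:escaped | p2:escaped | p3:(4,3)->(4,2)->EXIT
Exit steps: [1, 5, 5, 6]
First to escape: p0 at step 1

Answer: 0 1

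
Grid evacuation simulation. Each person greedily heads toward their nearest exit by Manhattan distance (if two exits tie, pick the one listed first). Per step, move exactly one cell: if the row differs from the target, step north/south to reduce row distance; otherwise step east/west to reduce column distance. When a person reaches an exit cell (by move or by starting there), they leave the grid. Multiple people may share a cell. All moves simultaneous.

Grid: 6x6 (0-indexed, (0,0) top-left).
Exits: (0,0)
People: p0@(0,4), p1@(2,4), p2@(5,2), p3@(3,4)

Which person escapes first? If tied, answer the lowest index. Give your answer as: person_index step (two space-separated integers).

Step 1: p0:(0,4)->(0,3) | p1:(2,4)->(1,4) | p2:(5,2)->(4,2) | p3:(3,4)->(2,4)
Step 2: p0:(0,3)->(0,2) | p1:(1,4)->(0,4) | p2:(4,2)->(3,2) | p3:(2,4)->(1,4)
Step 3: p0:(0,2)->(0,1) | p1:(0,4)->(0,3) | p2:(3,2)->(2,2) | p3:(1,4)->(0,4)
Step 4: p0:(0,1)->(0,0)->EXIT | p1:(0,3)->(0,2) | p2:(2,2)->(1,2) | p3:(0,4)->(0,3)
Step 5: p0:escaped | p1:(0,2)->(0,1) | p2:(1,2)->(0,2) | p3:(0,3)->(0,2)
Step 6: p0:escaped | p1:(0,1)->(0,0)->EXIT | p2:(0,2)->(0,1) | p3:(0,2)->(0,1)
Step 7: p0:escaped | p1:escaped | p2:(0,1)->(0,0)->EXIT | p3:(0,1)->(0,0)->EXIT
Exit steps: [4, 6, 7, 7]
First to escape: p0 at step 4

Answer: 0 4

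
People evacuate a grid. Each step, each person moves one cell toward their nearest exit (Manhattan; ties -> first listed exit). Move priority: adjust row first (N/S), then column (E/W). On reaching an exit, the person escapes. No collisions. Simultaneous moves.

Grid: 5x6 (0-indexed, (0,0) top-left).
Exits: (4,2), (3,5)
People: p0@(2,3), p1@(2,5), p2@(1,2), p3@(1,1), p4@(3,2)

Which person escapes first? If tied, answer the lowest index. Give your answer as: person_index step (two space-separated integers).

Answer: 1 1

Derivation:
Step 1: p0:(2,3)->(3,3) | p1:(2,5)->(3,5)->EXIT | p2:(1,2)->(2,2) | p3:(1,1)->(2,1) | p4:(3,2)->(4,2)->EXIT
Step 2: p0:(3,3)->(4,3) | p1:escaped | p2:(2,2)->(3,2) | p3:(2,1)->(3,1) | p4:escaped
Step 3: p0:(4,3)->(4,2)->EXIT | p1:escaped | p2:(3,2)->(4,2)->EXIT | p3:(3,1)->(4,1) | p4:escaped
Step 4: p0:escaped | p1:escaped | p2:escaped | p3:(4,1)->(4,2)->EXIT | p4:escaped
Exit steps: [3, 1, 3, 4, 1]
First to escape: p1 at step 1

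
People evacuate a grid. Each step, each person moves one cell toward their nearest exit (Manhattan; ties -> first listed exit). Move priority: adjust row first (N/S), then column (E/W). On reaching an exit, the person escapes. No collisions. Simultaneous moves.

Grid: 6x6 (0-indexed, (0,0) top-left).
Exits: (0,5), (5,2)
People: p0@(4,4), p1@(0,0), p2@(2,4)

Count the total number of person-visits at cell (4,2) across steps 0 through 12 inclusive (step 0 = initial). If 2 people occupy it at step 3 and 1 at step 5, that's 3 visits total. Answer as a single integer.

Step 0: p0@(4,4) p1@(0,0) p2@(2,4) -> at (4,2): 0 [-], cum=0
Step 1: p0@(5,4) p1@(0,1) p2@(1,4) -> at (4,2): 0 [-], cum=0
Step 2: p0@(5,3) p1@(0,2) p2@(0,4) -> at (4,2): 0 [-], cum=0
Step 3: p0@ESC p1@(0,3) p2@ESC -> at (4,2): 0 [-], cum=0
Step 4: p0@ESC p1@(0,4) p2@ESC -> at (4,2): 0 [-], cum=0
Step 5: p0@ESC p1@ESC p2@ESC -> at (4,2): 0 [-], cum=0
Total visits = 0

Answer: 0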